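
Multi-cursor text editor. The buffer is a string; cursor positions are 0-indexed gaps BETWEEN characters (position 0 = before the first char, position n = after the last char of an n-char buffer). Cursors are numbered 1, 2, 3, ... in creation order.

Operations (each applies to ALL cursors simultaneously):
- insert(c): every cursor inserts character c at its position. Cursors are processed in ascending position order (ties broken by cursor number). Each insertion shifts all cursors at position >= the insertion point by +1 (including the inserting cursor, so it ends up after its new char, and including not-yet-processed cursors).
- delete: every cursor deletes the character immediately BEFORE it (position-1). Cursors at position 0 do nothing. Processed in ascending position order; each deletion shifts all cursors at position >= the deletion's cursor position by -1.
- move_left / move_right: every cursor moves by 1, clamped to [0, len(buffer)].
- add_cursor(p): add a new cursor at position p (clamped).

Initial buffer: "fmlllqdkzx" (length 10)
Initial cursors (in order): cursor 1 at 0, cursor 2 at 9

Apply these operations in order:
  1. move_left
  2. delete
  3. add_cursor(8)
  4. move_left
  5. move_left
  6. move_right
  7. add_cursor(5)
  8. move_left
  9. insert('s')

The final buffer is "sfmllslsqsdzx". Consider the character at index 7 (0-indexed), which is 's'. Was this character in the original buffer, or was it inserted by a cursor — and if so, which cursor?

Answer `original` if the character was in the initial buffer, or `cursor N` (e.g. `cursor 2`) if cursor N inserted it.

Answer: cursor 2

Derivation:
After op 1 (move_left): buffer="fmlllqdkzx" (len 10), cursors c1@0 c2@8, authorship ..........
After op 2 (delete): buffer="fmlllqdzx" (len 9), cursors c1@0 c2@7, authorship .........
After op 3 (add_cursor(8)): buffer="fmlllqdzx" (len 9), cursors c1@0 c2@7 c3@8, authorship .........
After op 4 (move_left): buffer="fmlllqdzx" (len 9), cursors c1@0 c2@6 c3@7, authorship .........
After op 5 (move_left): buffer="fmlllqdzx" (len 9), cursors c1@0 c2@5 c3@6, authorship .........
After op 6 (move_right): buffer="fmlllqdzx" (len 9), cursors c1@1 c2@6 c3@7, authorship .........
After op 7 (add_cursor(5)): buffer="fmlllqdzx" (len 9), cursors c1@1 c4@5 c2@6 c3@7, authorship .........
After op 8 (move_left): buffer="fmlllqdzx" (len 9), cursors c1@0 c4@4 c2@5 c3@6, authorship .........
After op 9 (insert('s')): buffer="sfmllslsqsdzx" (len 13), cursors c1@1 c4@6 c2@8 c3@10, authorship 1....4.2.3...
Authorship (.=original, N=cursor N): 1 . . . . 4 . 2 . 3 . . .
Index 7: author = 2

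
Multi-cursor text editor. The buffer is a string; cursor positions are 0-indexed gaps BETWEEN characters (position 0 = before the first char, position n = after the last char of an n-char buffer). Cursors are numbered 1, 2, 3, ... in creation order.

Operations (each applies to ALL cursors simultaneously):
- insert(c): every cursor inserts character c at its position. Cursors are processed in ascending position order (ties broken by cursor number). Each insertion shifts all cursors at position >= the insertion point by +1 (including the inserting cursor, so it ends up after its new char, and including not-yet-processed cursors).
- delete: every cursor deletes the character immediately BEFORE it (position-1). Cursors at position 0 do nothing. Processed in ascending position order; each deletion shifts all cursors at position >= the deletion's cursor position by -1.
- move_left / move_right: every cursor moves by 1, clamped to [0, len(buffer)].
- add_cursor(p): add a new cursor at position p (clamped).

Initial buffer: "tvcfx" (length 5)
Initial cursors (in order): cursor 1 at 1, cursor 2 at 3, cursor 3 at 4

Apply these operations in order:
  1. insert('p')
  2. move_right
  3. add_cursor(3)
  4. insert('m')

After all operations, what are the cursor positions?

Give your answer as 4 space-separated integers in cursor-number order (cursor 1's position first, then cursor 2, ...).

After op 1 (insert('p')): buffer="tpvcpfpx" (len 8), cursors c1@2 c2@5 c3@7, authorship .1..2.3.
After op 2 (move_right): buffer="tpvcpfpx" (len 8), cursors c1@3 c2@6 c3@8, authorship .1..2.3.
After op 3 (add_cursor(3)): buffer="tpvcpfpx" (len 8), cursors c1@3 c4@3 c2@6 c3@8, authorship .1..2.3.
After op 4 (insert('m')): buffer="tpvmmcpfmpxm" (len 12), cursors c1@5 c4@5 c2@9 c3@12, authorship .1.14.2.23.3

Answer: 5 9 12 5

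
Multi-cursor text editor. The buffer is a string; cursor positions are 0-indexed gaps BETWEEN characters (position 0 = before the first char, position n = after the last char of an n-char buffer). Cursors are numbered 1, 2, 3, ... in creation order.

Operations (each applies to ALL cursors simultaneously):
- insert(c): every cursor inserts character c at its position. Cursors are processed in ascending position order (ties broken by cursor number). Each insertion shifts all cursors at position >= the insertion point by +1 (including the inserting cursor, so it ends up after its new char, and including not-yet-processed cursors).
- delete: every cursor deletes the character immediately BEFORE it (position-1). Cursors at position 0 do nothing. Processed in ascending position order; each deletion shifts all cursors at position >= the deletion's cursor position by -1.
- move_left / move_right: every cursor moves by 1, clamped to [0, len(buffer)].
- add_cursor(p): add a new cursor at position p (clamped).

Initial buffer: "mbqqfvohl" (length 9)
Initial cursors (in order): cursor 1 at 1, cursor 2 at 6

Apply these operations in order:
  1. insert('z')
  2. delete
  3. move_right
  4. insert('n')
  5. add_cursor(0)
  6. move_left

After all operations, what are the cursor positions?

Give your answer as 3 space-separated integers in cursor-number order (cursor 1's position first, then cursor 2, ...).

After op 1 (insert('z')): buffer="mzbqqfvzohl" (len 11), cursors c1@2 c2@8, authorship .1.....2...
After op 2 (delete): buffer="mbqqfvohl" (len 9), cursors c1@1 c2@6, authorship .........
After op 3 (move_right): buffer="mbqqfvohl" (len 9), cursors c1@2 c2@7, authorship .........
After op 4 (insert('n')): buffer="mbnqqfvonhl" (len 11), cursors c1@3 c2@9, authorship ..1.....2..
After op 5 (add_cursor(0)): buffer="mbnqqfvonhl" (len 11), cursors c3@0 c1@3 c2@9, authorship ..1.....2..
After op 6 (move_left): buffer="mbnqqfvonhl" (len 11), cursors c3@0 c1@2 c2@8, authorship ..1.....2..

Answer: 2 8 0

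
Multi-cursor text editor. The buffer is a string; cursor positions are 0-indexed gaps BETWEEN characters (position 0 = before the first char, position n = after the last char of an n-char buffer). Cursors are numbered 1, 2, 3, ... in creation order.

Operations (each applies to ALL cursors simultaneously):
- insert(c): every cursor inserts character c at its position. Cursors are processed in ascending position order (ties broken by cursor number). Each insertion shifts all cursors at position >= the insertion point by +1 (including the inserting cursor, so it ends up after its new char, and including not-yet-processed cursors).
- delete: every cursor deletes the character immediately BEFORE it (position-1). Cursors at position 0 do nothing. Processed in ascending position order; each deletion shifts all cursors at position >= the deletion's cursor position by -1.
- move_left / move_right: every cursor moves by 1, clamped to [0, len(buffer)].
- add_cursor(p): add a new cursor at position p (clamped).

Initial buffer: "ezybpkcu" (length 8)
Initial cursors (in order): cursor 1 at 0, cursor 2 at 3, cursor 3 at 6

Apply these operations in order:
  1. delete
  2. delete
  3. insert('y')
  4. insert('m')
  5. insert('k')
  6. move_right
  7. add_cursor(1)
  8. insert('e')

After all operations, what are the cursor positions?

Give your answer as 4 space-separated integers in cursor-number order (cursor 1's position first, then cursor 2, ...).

Answer: 6 11 16 2

Derivation:
After op 1 (delete): buffer="ezbpcu" (len 6), cursors c1@0 c2@2 c3@4, authorship ......
After op 2 (delete): buffer="ebcu" (len 4), cursors c1@0 c2@1 c3@2, authorship ....
After op 3 (insert('y')): buffer="yeybycu" (len 7), cursors c1@1 c2@3 c3@5, authorship 1.2.3..
After op 4 (insert('m')): buffer="ymeymbymcu" (len 10), cursors c1@2 c2@5 c3@8, authorship 11.22.33..
After op 5 (insert('k')): buffer="ymkeymkbymkcu" (len 13), cursors c1@3 c2@7 c3@11, authorship 111.222.333..
After op 6 (move_right): buffer="ymkeymkbymkcu" (len 13), cursors c1@4 c2@8 c3@12, authorship 111.222.333..
After op 7 (add_cursor(1)): buffer="ymkeymkbymkcu" (len 13), cursors c4@1 c1@4 c2@8 c3@12, authorship 111.222.333..
After op 8 (insert('e')): buffer="yemkeeymkbeymkceu" (len 17), cursors c4@2 c1@6 c2@11 c3@16, authorship 1411.1222.2333.3.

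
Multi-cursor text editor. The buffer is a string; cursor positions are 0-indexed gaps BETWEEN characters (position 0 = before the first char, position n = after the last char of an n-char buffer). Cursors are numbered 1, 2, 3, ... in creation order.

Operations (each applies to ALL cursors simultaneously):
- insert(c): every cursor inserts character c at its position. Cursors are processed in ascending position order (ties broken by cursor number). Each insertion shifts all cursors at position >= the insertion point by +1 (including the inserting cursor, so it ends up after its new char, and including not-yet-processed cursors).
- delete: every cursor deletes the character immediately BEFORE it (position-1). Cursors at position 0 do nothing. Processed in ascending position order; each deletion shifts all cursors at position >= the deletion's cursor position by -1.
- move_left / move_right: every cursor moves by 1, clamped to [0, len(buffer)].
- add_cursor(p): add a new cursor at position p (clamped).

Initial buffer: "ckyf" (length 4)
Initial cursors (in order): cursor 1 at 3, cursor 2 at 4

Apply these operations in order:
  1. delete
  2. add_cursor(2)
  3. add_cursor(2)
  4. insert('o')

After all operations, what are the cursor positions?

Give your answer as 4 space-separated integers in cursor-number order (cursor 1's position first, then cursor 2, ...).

After op 1 (delete): buffer="ck" (len 2), cursors c1@2 c2@2, authorship ..
After op 2 (add_cursor(2)): buffer="ck" (len 2), cursors c1@2 c2@2 c3@2, authorship ..
After op 3 (add_cursor(2)): buffer="ck" (len 2), cursors c1@2 c2@2 c3@2 c4@2, authorship ..
After op 4 (insert('o')): buffer="ckoooo" (len 6), cursors c1@6 c2@6 c3@6 c4@6, authorship ..1234

Answer: 6 6 6 6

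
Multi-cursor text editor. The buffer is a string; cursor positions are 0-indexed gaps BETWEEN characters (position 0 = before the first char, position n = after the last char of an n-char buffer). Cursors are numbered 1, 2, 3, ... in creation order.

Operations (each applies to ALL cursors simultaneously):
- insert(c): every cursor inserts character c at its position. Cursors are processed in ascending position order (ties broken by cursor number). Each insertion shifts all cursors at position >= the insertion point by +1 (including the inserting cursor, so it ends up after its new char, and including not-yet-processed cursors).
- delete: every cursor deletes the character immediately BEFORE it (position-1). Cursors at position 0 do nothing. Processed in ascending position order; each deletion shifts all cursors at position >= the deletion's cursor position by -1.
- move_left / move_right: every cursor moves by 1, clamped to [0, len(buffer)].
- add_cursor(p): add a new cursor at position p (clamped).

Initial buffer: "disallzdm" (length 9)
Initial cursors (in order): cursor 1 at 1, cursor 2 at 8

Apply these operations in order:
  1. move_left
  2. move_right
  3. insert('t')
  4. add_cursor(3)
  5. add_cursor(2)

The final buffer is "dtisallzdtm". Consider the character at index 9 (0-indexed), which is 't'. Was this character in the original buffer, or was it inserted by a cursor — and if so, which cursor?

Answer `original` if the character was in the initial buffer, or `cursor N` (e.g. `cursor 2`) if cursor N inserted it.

After op 1 (move_left): buffer="disallzdm" (len 9), cursors c1@0 c2@7, authorship .........
After op 2 (move_right): buffer="disallzdm" (len 9), cursors c1@1 c2@8, authorship .........
After op 3 (insert('t')): buffer="dtisallzdtm" (len 11), cursors c1@2 c2@10, authorship .1.......2.
After op 4 (add_cursor(3)): buffer="dtisallzdtm" (len 11), cursors c1@2 c3@3 c2@10, authorship .1.......2.
After op 5 (add_cursor(2)): buffer="dtisallzdtm" (len 11), cursors c1@2 c4@2 c3@3 c2@10, authorship .1.......2.
Authorship (.=original, N=cursor N): . 1 . . . . . . . 2 .
Index 9: author = 2

Answer: cursor 2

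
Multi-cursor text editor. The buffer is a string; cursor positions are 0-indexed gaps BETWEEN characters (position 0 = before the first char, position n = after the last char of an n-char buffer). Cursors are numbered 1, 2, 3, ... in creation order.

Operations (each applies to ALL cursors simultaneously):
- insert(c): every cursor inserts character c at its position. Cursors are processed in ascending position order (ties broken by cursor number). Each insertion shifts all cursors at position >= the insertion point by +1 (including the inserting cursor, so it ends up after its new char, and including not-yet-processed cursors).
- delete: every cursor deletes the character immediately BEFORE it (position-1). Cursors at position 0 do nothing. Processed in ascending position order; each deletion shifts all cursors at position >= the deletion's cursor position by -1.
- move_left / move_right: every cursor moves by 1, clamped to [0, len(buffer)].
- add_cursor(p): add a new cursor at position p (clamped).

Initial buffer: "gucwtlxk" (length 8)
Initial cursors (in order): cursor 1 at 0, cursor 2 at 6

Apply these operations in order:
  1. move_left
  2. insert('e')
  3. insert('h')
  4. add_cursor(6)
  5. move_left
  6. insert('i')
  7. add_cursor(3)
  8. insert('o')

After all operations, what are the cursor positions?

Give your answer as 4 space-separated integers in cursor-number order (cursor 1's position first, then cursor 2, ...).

After op 1 (move_left): buffer="gucwtlxk" (len 8), cursors c1@0 c2@5, authorship ........
After op 2 (insert('e')): buffer="egucwtelxk" (len 10), cursors c1@1 c2@7, authorship 1.....2...
After op 3 (insert('h')): buffer="ehgucwtehlxk" (len 12), cursors c1@2 c2@9, authorship 11.....22...
After op 4 (add_cursor(6)): buffer="ehgucwtehlxk" (len 12), cursors c1@2 c3@6 c2@9, authorship 11.....22...
After op 5 (move_left): buffer="ehgucwtehlxk" (len 12), cursors c1@1 c3@5 c2@8, authorship 11.....22...
After op 6 (insert('i')): buffer="eihguciwteihlxk" (len 15), cursors c1@2 c3@7 c2@11, authorship 111...3..222...
After op 7 (add_cursor(3)): buffer="eihguciwteihlxk" (len 15), cursors c1@2 c4@3 c3@7 c2@11, authorship 111...3..222...
After op 8 (insert('o')): buffer="eiohoguciowteiohlxk" (len 19), cursors c1@3 c4@5 c3@10 c2@15, authorship 11114...33..2222...

Answer: 3 15 10 5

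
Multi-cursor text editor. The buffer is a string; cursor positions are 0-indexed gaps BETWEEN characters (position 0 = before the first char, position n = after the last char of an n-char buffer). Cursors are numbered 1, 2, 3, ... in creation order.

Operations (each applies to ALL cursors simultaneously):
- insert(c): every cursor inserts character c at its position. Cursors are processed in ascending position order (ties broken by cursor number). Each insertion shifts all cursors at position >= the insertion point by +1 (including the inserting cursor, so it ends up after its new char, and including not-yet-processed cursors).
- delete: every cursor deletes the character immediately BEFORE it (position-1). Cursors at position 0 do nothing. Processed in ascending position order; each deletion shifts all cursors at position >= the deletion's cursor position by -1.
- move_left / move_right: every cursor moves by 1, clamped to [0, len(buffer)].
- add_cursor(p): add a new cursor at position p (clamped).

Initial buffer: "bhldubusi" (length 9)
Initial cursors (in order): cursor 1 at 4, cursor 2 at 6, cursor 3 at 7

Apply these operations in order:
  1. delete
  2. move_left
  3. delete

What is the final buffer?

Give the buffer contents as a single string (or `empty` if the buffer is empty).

Answer: usi

Derivation:
After op 1 (delete): buffer="bhlusi" (len 6), cursors c1@3 c2@4 c3@4, authorship ......
After op 2 (move_left): buffer="bhlusi" (len 6), cursors c1@2 c2@3 c3@3, authorship ......
After op 3 (delete): buffer="usi" (len 3), cursors c1@0 c2@0 c3@0, authorship ...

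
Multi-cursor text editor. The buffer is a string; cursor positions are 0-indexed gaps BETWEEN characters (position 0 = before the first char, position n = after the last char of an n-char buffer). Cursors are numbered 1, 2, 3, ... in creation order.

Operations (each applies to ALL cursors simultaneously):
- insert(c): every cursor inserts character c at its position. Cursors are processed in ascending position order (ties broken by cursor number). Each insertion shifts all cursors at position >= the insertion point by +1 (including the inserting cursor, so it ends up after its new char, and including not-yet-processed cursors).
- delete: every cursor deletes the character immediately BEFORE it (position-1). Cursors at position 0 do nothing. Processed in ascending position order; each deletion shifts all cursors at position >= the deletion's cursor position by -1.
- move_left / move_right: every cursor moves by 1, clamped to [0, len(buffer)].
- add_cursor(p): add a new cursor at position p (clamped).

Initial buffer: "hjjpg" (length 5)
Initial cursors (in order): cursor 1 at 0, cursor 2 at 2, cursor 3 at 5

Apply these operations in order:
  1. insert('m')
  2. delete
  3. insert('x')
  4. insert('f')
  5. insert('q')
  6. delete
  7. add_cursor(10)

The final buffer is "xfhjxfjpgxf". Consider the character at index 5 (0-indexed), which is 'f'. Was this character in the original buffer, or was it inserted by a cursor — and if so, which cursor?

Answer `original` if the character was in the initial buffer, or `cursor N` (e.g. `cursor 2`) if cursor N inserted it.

Answer: cursor 2

Derivation:
After op 1 (insert('m')): buffer="mhjmjpgm" (len 8), cursors c1@1 c2@4 c3@8, authorship 1..2...3
After op 2 (delete): buffer="hjjpg" (len 5), cursors c1@0 c2@2 c3@5, authorship .....
After op 3 (insert('x')): buffer="xhjxjpgx" (len 8), cursors c1@1 c2@4 c3@8, authorship 1..2...3
After op 4 (insert('f')): buffer="xfhjxfjpgxf" (len 11), cursors c1@2 c2@6 c3@11, authorship 11..22...33
After op 5 (insert('q')): buffer="xfqhjxfqjpgxfq" (len 14), cursors c1@3 c2@8 c3@14, authorship 111..222...333
After op 6 (delete): buffer="xfhjxfjpgxf" (len 11), cursors c1@2 c2@6 c3@11, authorship 11..22...33
After op 7 (add_cursor(10)): buffer="xfhjxfjpgxf" (len 11), cursors c1@2 c2@6 c4@10 c3@11, authorship 11..22...33
Authorship (.=original, N=cursor N): 1 1 . . 2 2 . . . 3 3
Index 5: author = 2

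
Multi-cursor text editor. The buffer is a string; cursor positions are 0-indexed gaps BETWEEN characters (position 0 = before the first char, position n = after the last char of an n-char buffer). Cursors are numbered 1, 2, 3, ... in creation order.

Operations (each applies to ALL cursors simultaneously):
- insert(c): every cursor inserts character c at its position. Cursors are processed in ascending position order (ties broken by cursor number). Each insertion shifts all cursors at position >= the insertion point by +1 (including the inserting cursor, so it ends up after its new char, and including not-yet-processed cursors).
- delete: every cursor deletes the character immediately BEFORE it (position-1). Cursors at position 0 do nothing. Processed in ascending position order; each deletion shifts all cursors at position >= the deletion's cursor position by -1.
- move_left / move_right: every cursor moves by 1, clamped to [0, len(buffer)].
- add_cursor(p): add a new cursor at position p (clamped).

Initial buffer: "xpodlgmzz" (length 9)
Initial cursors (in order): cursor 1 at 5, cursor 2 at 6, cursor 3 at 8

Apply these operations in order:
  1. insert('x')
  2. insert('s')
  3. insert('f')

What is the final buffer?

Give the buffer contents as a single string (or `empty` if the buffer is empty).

Answer: xpodlxsfgxsfmzxsfz

Derivation:
After op 1 (insert('x')): buffer="xpodlxgxmzxz" (len 12), cursors c1@6 c2@8 c3@11, authorship .....1.2..3.
After op 2 (insert('s')): buffer="xpodlxsgxsmzxsz" (len 15), cursors c1@7 c2@10 c3@14, authorship .....11.22..33.
After op 3 (insert('f')): buffer="xpodlxsfgxsfmzxsfz" (len 18), cursors c1@8 c2@12 c3@17, authorship .....111.222..333.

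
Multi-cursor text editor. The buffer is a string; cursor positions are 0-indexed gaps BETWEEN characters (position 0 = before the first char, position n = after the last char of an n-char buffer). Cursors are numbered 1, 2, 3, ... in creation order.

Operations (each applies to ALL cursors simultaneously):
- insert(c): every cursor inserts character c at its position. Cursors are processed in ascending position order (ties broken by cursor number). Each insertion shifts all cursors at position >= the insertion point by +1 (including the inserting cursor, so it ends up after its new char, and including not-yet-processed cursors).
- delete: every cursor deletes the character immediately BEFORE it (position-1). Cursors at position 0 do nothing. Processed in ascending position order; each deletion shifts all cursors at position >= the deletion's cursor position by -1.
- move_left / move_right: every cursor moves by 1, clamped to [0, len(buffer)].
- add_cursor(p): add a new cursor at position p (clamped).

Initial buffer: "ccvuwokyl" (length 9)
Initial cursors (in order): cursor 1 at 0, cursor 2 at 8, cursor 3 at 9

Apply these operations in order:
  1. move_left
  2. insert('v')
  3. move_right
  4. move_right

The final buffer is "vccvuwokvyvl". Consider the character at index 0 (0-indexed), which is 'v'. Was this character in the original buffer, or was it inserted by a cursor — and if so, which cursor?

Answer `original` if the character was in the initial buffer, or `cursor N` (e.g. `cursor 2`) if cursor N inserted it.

After op 1 (move_left): buffer="ccvuwokyl" (len 9), cursors c1@0 c2@7 c3@8, authorship .........
After op 2 (insert('v')): buffer="vccvuwokvyvl" (len 12), cursors c1@1 c2@9 c3@11, authorship 1.......2.3.
After op 3 (move_right): buffer="vccvuwokvyvl" (len 12), cursors c1@2 c2@10 c3@12, authorship 1.......2.3.
After op 4 (move_right): buffer="vccvuwokvyvl" (len 12), cursors c1@3 c2@11 c3@12, authorship 1.......2.3.
Authorship (.=original, N=cursor N): 1 . . . . . . . 2 . 3 .
Index 0: author = 1

Answer: cursor 1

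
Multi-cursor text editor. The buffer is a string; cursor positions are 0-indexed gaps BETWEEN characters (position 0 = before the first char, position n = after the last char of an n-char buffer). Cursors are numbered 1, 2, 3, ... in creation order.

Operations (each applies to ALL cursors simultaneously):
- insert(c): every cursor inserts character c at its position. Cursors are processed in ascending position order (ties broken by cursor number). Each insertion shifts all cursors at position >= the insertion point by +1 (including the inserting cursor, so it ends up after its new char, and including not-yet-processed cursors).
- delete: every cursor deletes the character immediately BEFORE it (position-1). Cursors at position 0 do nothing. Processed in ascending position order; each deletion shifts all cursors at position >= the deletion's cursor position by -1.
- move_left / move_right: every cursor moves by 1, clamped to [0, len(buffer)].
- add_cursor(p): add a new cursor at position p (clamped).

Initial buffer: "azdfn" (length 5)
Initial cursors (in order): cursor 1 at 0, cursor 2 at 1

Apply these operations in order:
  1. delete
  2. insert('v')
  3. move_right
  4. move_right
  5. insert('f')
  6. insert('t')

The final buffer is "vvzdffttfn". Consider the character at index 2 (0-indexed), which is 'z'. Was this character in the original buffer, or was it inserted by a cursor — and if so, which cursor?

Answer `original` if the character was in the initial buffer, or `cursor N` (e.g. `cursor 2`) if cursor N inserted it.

Answer: original

Derivation:
After op 1 (delete): buffer="zdfn" (len 4), cursors c1@0 c2@0, authorship ....
After op 2 (insert('v')): buffer="vvzdfn" (len 6), cursors c1@2 c2@2, authorship 12....
After op 3 (move_right): buffer="vvzdfn" (len 6), cursors c1@3 c2@3, authorship 12....
After op 4 (move_right): buffer="vvzdfn" (len 6), cursors c1@4 c2@4, authorship 12....
After op 5 (insert('f')): buffer="vvzdfffn" (len 8), cursors c1@6 c2@6, authorship 12..12..
After op 6 (insert('t')): buffer="vvzdffttfn" (len 10), cursors c1@8 c2@8, authorship 12..1212..
Authorship (.=original, N=cursor N): 1 2 . . 1 2 1 2 . .
Index 2: author = original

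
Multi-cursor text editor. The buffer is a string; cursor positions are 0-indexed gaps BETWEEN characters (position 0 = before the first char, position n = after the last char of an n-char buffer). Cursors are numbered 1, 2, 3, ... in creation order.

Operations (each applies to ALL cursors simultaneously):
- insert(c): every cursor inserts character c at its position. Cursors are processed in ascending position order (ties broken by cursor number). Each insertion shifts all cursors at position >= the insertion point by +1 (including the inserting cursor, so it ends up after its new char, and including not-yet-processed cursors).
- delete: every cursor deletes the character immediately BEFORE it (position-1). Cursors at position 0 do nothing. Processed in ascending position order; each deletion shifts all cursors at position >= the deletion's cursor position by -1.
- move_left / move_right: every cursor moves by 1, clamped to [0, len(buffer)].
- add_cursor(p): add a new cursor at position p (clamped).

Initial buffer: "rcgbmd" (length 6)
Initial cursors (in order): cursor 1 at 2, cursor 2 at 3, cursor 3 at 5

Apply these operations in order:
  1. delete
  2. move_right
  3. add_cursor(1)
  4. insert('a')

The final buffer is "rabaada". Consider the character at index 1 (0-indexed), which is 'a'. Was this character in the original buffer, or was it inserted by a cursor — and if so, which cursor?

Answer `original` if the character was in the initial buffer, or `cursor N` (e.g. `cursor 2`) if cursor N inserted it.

Answer: cursor 4

Derivation:
After op 1 (delete): buffer="rbd" (len 3), cursors c1@1 c2@1 c3@2, authorship ...
After op 2 (move_right): buffer="rbd" (len 3), cursors c1@2 c2@2 c3@3, authorship ...
After op 3 (add_cursor(1)): buffer="rbd" (len 3), cursors c4@1 c1@2 c2@2 c3@3, authorship ...
After op 4 (insert('a')): buffer="rabaada" (len 7), cursors c4@2 c1@5 c2@5 c3@7, authorship .4.12.3
Authorship (.=original, N=cursor N): . 4 . 1 2 . 3
Index 1: author = 4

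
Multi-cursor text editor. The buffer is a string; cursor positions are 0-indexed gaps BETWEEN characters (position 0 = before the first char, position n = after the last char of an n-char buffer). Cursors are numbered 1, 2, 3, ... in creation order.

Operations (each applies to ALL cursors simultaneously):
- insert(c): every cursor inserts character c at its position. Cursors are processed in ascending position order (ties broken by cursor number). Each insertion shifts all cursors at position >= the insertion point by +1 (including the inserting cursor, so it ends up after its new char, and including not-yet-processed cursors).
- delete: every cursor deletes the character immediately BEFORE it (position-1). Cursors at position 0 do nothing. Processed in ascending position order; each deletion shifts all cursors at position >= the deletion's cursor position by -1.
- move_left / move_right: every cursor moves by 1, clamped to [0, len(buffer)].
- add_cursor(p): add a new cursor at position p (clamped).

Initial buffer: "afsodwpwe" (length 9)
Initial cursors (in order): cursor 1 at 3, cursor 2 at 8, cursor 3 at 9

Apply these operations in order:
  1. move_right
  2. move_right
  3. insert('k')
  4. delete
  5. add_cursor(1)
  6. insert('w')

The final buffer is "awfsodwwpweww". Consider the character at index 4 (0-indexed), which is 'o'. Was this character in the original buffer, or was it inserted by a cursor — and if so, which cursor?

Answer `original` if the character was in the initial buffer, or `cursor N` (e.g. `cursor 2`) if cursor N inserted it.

After op 1 (move_right): buffer="afsodwpwe" (len 9), cursors c1@4 c2@9 c3@9, authorship .........
After op 2 (move_right): buffer="afsodwpwe" (len 9), cursors c1@5 c2@9 c3@9, authorship .........
After op 3 (insert('k')): buffer="afsodkwpwekk" (len 12), cursors c1@6 c2@12 c3@12, authorship .....1....23
After op 4 (delete): buffer="afsodwpwe" (len 9), cursors c1@5 c2@9 c3@9, authorship .........
After op 5 (add_cursor(1)): buffer="afsodwpwe" (len 9), cursors c4@1 c1@5 c2@9 c3@9, authorship .........
After op 6 (insert('w')): buffer="awfsodwwpweww" (len 13), cursors c4@2 c1@7 c2@13 c3@13, authorship .4....1....23
Authorship (.=original, N=cursor N): . 4 . . . . 1 . . . . 2 3
Index 4: author = original

Answer: original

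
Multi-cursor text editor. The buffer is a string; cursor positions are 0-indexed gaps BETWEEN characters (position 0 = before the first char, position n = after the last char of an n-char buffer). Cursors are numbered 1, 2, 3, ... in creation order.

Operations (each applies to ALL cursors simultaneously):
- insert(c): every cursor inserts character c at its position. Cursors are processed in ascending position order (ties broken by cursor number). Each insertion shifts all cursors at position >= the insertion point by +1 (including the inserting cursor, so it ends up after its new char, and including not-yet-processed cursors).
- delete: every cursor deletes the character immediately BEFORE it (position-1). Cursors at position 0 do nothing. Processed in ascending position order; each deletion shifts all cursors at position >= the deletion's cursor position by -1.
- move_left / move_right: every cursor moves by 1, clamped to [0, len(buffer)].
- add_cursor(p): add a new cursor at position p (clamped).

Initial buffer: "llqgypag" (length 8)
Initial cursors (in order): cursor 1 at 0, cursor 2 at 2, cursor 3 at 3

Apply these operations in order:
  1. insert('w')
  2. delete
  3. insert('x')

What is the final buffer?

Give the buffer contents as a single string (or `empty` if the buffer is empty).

After op 1 (insert('w')): buffer="wllwqwgypag" (len 11), cursors c1@1 c2@4 c3@6, authorship 1..2.3.....
After op 2 (delete): buffer="llqgypag" (len 8), cursors c1@0 c2@2 c3@3, authorship ........
After op 3 (insert('x')): buffer="xllxqxgypag" (len 11), cursors c1@1 c2@4 c3@6, authorship 1..2.3.....

Answer: xllxqxgypag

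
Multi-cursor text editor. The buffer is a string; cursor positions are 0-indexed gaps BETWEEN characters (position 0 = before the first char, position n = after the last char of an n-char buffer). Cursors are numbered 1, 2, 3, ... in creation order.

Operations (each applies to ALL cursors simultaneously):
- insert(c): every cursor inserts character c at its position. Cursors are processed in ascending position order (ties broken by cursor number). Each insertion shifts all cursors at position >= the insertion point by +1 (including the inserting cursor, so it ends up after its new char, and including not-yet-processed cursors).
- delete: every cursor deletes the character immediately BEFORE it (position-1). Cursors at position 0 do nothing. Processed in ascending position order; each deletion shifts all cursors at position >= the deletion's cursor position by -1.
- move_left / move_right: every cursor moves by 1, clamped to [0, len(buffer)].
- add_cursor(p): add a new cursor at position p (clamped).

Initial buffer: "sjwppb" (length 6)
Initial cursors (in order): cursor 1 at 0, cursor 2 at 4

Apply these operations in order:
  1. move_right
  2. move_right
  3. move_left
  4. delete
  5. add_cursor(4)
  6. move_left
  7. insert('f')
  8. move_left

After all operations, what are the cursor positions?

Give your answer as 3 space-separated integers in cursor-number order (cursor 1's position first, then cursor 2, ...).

After op 1 (move_right): buffer="sjwppb" (len 6), cursors c1@1 c2@5, authorship ......
After op 2 (move_right): buffer="sjwppb" (len 6), cursors c1@2 c2@6, authorship ......
After op 3 (move_left): buffer="sjwppb" (len 6), cursors c1@1 c2@5, authorship ......
After op 4 (delete): buffer="jwpb" (len 4), cursors c1@0 c2@3, authorship ....
After op 5 (add_cursor(4)): buffer="jwpb" (len 4), cursors c1@0 c2@3 c3@4, authorship ....
After op 6 (move_left): buffer="jwpb" (len 4), cursors c1@0 c2@2 c3@3, authorship ....
After op 7 (insert('f')): buffer="fjwfpfb" (len 7), cursors c1@1 c2@4 c3@6, authorship 1..2.3.
After op 8 (move_left): buffer="fjwfpfb" (len 7), cursors c1@0 c2@3 c3@5, authorship 1..2.3.

Answer: 0 3 5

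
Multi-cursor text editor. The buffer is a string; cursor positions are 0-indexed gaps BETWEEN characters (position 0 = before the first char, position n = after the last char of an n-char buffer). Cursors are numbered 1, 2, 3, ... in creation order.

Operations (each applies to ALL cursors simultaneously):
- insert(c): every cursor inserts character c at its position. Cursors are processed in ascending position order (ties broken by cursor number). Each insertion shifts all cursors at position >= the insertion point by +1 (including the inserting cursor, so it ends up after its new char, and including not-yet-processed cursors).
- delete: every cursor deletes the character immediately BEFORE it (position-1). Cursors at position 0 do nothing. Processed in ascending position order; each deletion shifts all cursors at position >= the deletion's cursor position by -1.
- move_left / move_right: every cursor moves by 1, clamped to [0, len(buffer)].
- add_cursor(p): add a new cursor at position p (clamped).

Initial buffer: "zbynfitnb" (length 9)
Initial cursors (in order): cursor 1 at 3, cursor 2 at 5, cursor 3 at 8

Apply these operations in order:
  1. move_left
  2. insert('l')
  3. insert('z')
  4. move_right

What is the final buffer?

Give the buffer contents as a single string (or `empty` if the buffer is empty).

After op 1 (move_left): buffer="zbynfitnb" (len 9), cursors c1@2 c2@4 c3@7, authorship .........
After op 2 (insert('l')): buffer="zblynlfitlnb" (len 12), cursors c1@3 c2@6 c3@10, authorship ..1..2...3..
After op 3 (insert('z')): buffer="zblzynlzfitlznb" (len 15), cursors c1@4 c2@8 c3@13, authorship ..11..22...33..
After op 4 (move_right): buffer="zblzynlzfitlznb" (len 15), cursors c1@5 c2@9 c3@14, authorship ..11..22...33..

Answer: zblzynlzfitlznb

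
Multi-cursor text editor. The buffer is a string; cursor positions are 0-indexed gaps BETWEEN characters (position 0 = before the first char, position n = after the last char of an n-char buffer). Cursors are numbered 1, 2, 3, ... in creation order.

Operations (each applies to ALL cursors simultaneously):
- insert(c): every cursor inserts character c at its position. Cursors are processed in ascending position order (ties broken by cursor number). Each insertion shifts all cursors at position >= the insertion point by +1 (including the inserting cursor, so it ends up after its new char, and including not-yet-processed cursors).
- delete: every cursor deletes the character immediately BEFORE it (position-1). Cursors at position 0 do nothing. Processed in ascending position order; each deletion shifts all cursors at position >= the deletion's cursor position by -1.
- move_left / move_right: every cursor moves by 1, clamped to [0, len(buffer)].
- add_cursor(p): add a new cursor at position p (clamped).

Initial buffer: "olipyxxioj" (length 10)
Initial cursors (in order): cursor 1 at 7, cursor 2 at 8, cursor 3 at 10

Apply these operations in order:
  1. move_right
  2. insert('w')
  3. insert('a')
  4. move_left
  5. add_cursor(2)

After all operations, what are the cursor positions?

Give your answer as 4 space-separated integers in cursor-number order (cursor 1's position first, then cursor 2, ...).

Answer: 9 12 15 2

Derivation:
After op 1 (move_right): buffer="olipyxxioj" (len 10), cursors c1@8 c2@9 c3@10, authorship ..........
After op 2 (insert('w')): buffer="olipyxxiwowjw" (len 13), cursors c1@9 c2@11 c3@13, authorship ........1.2.3
After op 3 (insert('a')): buffer="olipyxxiwaowajwa" (len 16), cursors c1@10 c2@13 c3@16, authorship ........11.22.33
After op 4 (move_left): buffer="olipyxxiwaowajwa" (len 16), cursors c1@9 c2@12 c3@15, authorship ........11.22.33
After op 5 (add_cursor(2)): buffer="olipyxxiwaowajwa" (len 16), cursors c4@2 c1@9 c2@12 c3@15, authorship ........11.22.33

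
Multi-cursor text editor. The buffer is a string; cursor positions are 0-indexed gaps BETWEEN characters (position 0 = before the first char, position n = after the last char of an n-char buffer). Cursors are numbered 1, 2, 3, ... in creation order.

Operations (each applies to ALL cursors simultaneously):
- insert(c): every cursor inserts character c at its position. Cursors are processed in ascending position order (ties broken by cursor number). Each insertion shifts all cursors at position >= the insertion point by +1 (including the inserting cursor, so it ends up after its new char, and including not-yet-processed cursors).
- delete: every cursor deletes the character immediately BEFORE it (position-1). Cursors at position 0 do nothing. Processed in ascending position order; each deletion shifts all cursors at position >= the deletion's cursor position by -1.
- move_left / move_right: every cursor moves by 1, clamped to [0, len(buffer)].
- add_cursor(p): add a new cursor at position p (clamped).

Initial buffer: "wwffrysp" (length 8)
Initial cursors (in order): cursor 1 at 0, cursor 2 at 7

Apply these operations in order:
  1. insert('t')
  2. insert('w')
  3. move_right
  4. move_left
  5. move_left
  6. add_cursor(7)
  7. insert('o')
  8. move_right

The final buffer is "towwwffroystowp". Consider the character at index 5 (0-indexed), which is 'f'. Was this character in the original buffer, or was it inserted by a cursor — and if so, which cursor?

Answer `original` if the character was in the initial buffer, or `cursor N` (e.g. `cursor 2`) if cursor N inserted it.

Answer: original

Derivation:
After op 1 (insert('t')): buffer="twwffrystp" (len 10), cursors c1@1 c2@9, authorship 1.......2.
After op 2 (insert('w')): buffer="twwwffrystwp" (len 12), cursors c1@2 c2@11, authorship 11.......22.
After op 3 (move_right): buffer="twwwffrystwp" (len 12), cursors c1@3 c2@12, authorship 11.......22.
After op 4 (move_left): buffer="twwwffrystwp" (len 12), cursors c1@2 c2@11, authorship 11.......22.
After op 5 (move_left): buffer="twwwffrystwp" (len 12), cursors c1@1 c2@10, authorship 11.......22.
After op 6 (add_cursor(7)): buffer="twwwffrystwp" (len 12), cursors c1@1 c3@7 c2@10, authorship 11.......22.
After op 7 (insert('o')): buffer="towwwffroystowp" (len 15), cursors c1@2 c3@9 c2@13, authorship 111.....3..222.
After op 8 (move_right): buffer="towwwffroystowp" (len 15), cursors c1@3 c3@10 c2@14, authorship 111.....3..222.
Authorship (.=original, N=cursor N): 1 1 1 . . . . . 3 . . 2 2 2 .
Index 5: author = original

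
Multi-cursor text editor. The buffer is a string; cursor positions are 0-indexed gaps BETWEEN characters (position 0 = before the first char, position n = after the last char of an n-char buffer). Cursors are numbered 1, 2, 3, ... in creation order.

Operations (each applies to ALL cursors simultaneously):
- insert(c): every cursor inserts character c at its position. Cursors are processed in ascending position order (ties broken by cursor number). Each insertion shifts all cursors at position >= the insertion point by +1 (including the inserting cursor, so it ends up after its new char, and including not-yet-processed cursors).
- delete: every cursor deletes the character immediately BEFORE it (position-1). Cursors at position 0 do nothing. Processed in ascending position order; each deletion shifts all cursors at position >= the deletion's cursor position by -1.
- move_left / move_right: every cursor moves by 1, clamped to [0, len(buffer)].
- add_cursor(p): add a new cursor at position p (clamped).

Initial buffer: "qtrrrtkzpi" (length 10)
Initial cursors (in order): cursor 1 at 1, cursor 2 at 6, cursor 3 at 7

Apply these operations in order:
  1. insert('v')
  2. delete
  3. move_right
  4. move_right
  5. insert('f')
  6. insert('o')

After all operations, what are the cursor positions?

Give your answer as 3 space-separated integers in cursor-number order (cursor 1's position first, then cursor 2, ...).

After op 1 (insert('v')): buffer="qvtrrrtvkvzpi" (len 13), cursors c1@2 c2@8 c3@10, authorship .1.....2.3...
After op 2 (delete): buffer="qtrrrtkzpi" (len 10), cursors c1@1 c2@6 c3@7, authorship ..........
After op 3 (move_right): buffer="qtrrrtkzpi" (len 10), cursors c1@2 c2@7 c3@8, authorship ..........
After op 4 (move_right): buffer="qtrrrtkzpi" (len 10), cursors c1@3 c2@8 c3@9, authorship ..........
After op 5 (insert('f')): buffer="qtrfrrtkzfpfi" (len 13), cursors c1@4 c2@10 c3@12, authorship ...1.....2.3.
After op 6 (insert('o')): buffer="qtrforrtkzfopfoi" (len 16), cursors c1@5 c2@12 c3@15, authorship ...11.....22.33.

Answer: 5 12 15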